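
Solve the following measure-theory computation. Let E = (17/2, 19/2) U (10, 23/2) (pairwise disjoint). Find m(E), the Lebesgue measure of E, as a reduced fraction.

For pairwise disjoint intervals, m(union_i I_i) = sum_i m(I_i),
and m is invariant under swapping open/closed endpoints (single points have measure 0).
So m(E) = sum_i (b_i - a_i).
  I_1 has length 19/2 - 17/2 = 1.
  I_2 has length 23/2 - 10 = 3/2.
Summing:
  m(E) = 1 + 3/2 = 5/2.

5/2


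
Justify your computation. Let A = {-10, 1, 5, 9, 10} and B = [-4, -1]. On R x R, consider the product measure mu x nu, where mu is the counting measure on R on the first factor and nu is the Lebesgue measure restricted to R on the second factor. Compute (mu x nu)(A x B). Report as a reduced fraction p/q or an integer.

For a measurable rectangle A x B, the product measure satisfies
  (mu x nu)(A x B) = mu(A) * nu(B).
  mu(A) = 5.
  nu(B) = 3.
  (mu x nu)(A x B) = 5 * 3 = 15.

15


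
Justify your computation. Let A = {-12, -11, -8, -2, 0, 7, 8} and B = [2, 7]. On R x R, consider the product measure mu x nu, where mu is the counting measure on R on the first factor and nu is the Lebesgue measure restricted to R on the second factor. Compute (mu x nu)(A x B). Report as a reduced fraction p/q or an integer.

For a measurable rectangle A x B, the product measure satisfies
  (mu x nu)(A x B) = mu(A) * nu(B).
  mu(A) = 7.
  nu(B) = 5.
  (mu x nu)(A x B) = 7 * 5 = 35.

35


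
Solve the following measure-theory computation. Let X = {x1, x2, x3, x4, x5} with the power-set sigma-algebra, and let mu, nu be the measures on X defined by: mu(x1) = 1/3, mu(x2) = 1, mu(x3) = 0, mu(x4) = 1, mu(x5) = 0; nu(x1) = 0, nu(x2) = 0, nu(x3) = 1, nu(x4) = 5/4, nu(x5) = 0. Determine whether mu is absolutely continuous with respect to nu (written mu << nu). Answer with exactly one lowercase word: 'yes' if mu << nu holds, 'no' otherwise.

mu << nu means: every nu-null measurable set is also mu-null; equivalently, for every atom x, if nu({x}) = 0 then mu({x}) = 0.
Checking each atom:
  x1: nu = 0, mu = 1/3 > 0 -> violates mu << nu.
  x2: nu = 0, mu = 1 > 0 -> violates mu << nu.
  x3: nu = 1 > 0 -> no constraint.
  x4: nu = 5/4 > 0 -> no constraint.
  x5: nu = 0, mu = 0 -> consistent with mu << nu.
The atom(s) x1, x2 violate the condition (nu = 0 but mu > 0). Therefore mu is NOT absolutely continuous w.r.t. nu.

no


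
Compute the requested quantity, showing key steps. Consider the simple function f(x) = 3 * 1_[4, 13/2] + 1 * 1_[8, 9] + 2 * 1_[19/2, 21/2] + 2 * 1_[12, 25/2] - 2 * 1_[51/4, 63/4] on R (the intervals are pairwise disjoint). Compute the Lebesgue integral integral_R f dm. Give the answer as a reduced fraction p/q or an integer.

For a simple function f = sum_i c_i * 1_{A_i} with disjoint A_i,
  integral f dm = sum_i c_i * m(A_i).
Lengths of the A_i:
  m(A_1) = 13/2 - 4 = 5/2.
  m(A_2) = 9 - 8 = 1.
  m(A_3) = 21/2 - 19/2 = 1.
  m(A_4) = 25/2 - 12 = 1/2.
  m(A_5) = 63/4 - 51/4 = 3.
Contributions c_i * m(A_i):
  (3) * (5/2) = 15/2.
  (1) * (1) = 1.
  (2) * (1) = 2.
  (2) * (1/2) = 1.
  (-2) * (3) = -6.
Total: 15/2 + 1 + 2 + 1 - 6 = 11/2.

11/2


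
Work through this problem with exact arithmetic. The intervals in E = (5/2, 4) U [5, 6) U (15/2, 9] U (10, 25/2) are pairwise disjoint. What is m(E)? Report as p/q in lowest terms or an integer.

For pairwise disjoint intervals, m(union_i I_i) = sum_i m(I_i),
and m is invariant under swapping open/closed endpoints (single points have measure 0).
So m(E) = sum_i (b_i - a_i).
  I_1 has length 4 - 5/2 = 3/2.
  I_2 has length 6 - 5 = 1.
  I_3 has length 9 - 15/2 = 3/2.
  I_4 has length 25/2 - 10 = 5/2.
Summing:
  m(E) = 3/2 + 1 + 3/2 + 5/2 = 13/2.

13/2


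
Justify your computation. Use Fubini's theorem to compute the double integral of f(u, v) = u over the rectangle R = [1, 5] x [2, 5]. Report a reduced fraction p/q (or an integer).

f(u, v) is a tensor product of a function of u and a function of v, and both factors are bounded continuous (hence Lebesgue integrable) on the rectangle, so Fubini's theorem applies:
  integral_R f d(m x m) = (integral_a1^b1 u du) * (integral_a2^b2 1 dv).
Inner integral in u: integral_{1}^{5} u du = (5^2 - 1^2)/2
  = 12.
Inner integral in v: integral_{2}^{5} 1 dv = (5^1 - 2^1)/1
  = 3.
Product: (12) * (3) = 36.

36


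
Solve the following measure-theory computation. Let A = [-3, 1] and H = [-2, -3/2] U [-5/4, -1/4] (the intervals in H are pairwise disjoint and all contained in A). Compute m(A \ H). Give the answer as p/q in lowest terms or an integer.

The ambient interval has length m(A) = 1 - (-3) = 4.
Since the holes are disjoint and sit inside A, by finite additivity
  m(H) = sum_i (b_i - a_i), and m(A \ H) = m(A) - m(H).
Computing the hole measures:
  m(H_1) = -3/2 - (-2) = 1/2.
  m(H_2) = -1/4 - (-5/4) = 1.
Summed: m(H) = 1/2 + 1 = 3/2.
So m(A \ H) = 4 - 3/2 = 5/2.

5/2


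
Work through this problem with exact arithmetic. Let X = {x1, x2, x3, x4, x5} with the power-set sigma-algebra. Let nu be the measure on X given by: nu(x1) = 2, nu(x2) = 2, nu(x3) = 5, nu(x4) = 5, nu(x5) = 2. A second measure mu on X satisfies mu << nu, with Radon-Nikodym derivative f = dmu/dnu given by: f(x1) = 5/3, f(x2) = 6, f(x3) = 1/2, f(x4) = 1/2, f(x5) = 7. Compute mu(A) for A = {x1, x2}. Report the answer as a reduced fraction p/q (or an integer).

By the defining property of the Radon-Nikodym derivative, for every measurable set A,
  mu(A) = integral_A f dnu.
Since nu is a discrete measure concentrated on the atoms of X, the integral over A reduces to the sum
  mu(A) = sum_{x in A} f(x) * nu({x}).
Computing each term:
  x1: f(x1) * nu(x1) = 5/3 * 2 = 10/3.
  x2: f(x2) * nu(x2) = 6 * 2 = 12.
Summing: mu(A) = 10/3 + 12 = 46/3.

46/3


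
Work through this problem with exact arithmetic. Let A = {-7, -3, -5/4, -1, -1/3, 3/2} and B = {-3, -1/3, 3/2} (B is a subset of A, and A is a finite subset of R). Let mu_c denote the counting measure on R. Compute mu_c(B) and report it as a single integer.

Counting measure assigns mu_c(E) = |E| (number of elements) when E is finite.
B has 3 element(s), so mu_c(B) = 3.

3


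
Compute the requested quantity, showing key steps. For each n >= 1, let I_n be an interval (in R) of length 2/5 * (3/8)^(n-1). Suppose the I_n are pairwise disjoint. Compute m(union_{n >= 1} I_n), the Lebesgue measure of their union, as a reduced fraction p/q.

By countable additivity of the Lebesgue measure on pairwise disjoint measurable sets,
  m(union_{n >= 1} I_n) = sum_{n >= 1} m(I_n) = sum_{n >= 1} a * r^(n-1),
  with a = 2/5 and r = 3/8.
Since 0 < r = 3/8 < 1, the geometric series converges:
  sum_{n >= 1} a * r^(n-1) = a / (1 - r).
  = 2/5 / (1 - 3/8)
  = 2/5 / (5/8)
  = 16/25.

16/25


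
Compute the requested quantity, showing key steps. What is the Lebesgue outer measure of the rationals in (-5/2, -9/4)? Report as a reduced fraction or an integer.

The set Q cap (-5/2, -9/4) is countable (a subset of the countable set Q). Lebesgue outer measure of any countable set is 0: each singleton {q} has m*({q}) = 0, and by countable subadditivity m*(union_k {q_k}) <= sum_k m*({q_k}) = sum_k 0 = 0. The reverse inequality m*(E) >= 0 is automatic. So m*(Q cap (-5/2, -9/4)) = 0.

0


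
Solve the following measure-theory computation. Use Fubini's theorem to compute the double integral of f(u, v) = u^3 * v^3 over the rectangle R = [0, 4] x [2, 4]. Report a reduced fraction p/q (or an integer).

f(u, v) is a tensor product of a function of u and a function of v, and both factors are bounded continuous (hence Lebesgue integrable) on the rectangle, so Fubini's theorem applies:
  integral_R f d(m x m) = (integral_a1^b1 u^3 du) * (integral_a2^b2 v^3 dv).
Inner integral in u: integral_{0}^{4} u^3 du = (4^4 - 0^4)/4
  = 64.
Inner integral in v: integral_{2}^{4} v^3 dv = (4^4 - 2^4)/4
  = 60.
Product: (64) * (60) = 3840.

3840


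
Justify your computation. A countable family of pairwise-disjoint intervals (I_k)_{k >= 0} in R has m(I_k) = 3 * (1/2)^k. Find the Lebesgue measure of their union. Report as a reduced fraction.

By countable additivity of the Lebesgue measure on pairwise disjoint measurable sets,
  m(union_{k >= 0} I_k) = sum_{k >= 0} m(I_k) = sum_{k >= 0} a * r^k,
  with a = 3 and r = 1/2.
Since 0 < r = 1/2 < 1, the geometric series converges:
  sum_{k >= 0} a * r^k = a / (1 - r).
  = 3 / (1 - 1/2)
  = 3 / (1/2)
  = 6.

6


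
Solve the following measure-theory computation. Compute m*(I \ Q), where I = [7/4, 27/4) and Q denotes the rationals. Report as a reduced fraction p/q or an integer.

The interval I = [7/4, 27/4) has m(I) = 27/4 - 7/4 = 5 (endpoints are measure-zero, so open/closed/half-open agree). Write I = (I cap Q) u (I \ Q). The rationals in I are countable, so m*(I cap Q) = 0 (cover each rational by intervals whose total length is arbitrarily small). By countable subadditivity m*(I) <= m*(I cap Q) + m*(I \ Q), hence m*(I \ Q) >= m(I) = 5. The reverse inequality m*(I \ Q) <= m*(I) = 5 is trivial since (I \ Q) is a subset of I. Therefore m*(I \ Q) = 5.

5


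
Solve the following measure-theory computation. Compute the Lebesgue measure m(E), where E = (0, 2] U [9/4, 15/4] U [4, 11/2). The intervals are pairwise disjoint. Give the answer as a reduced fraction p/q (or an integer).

For pairwise disjoint intervals, m(union_i I_i) = sum_i m(I_i),
and m is invariant under swapping open/closed endpoints (single points have measure 0).
So m(E) = sum_i (b_i - a_i).
  I_1 has length 2 - 0 = 2.
  I_2 has length 15/4 - 9/4 = 3/2.
  I_3 has length 11/2 - 4 = 3/2.
Summing:
  m(E) = 2 + 3/2 + 3/2 = 5.

5


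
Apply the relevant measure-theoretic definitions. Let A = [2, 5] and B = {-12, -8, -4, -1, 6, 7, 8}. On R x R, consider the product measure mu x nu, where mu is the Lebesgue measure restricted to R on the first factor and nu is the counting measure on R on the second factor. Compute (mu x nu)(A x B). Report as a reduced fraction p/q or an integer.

For a measurable rectangle A x B, the product measure satisfies
  (mu x nu)(A x B) = mu(A) * nu(B).
  mu(A) = 3.
  nu(B) = 7.
  (mu x nu)(A x B) = 3 * 7 = 21.

21


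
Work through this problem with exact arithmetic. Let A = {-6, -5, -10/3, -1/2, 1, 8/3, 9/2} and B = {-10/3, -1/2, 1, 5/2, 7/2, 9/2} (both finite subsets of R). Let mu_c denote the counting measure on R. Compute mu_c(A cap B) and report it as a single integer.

Counting measure on a finite set equals cardinality. mu_c(A cap B) = |A cap B| (elements appearing in both).
Enumerating the elements of A that also lie in B gives 4 element(s).
So mu_c(A cap B) = 4.

4


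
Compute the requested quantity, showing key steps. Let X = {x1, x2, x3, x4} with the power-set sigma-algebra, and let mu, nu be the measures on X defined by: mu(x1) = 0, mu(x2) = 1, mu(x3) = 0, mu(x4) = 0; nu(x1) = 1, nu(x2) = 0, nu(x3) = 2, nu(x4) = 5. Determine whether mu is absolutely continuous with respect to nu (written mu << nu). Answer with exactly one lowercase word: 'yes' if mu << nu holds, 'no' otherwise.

mu << nu means: every nu-null measurable set is also mu-null; equivalently, for every atom x, if nu({x}) = 0 then mu({x}) = 0.
Checking each atom:
  x1: nu = 1 > 0 -> no constraint.
  x2: nu = 0, mu = 1 > 0 -> violates mu << nu.
  x3: nu = 2 > 0 -> no constraint.
  x4: nu = 5 > 0 -> no constraint.
The atom(s) x2 violate the condition (nu = 0 but mu > 0). Therefore mu is NOT absolutely continuous w.r.t. nu.

no


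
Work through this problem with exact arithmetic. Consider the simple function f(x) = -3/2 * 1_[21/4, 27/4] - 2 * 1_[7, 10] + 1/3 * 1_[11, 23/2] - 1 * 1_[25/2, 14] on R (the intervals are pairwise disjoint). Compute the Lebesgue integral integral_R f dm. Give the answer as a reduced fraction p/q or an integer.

For a simple function f = sum_i c_i * 1_{A_i} with disjoint A_i,
  integral f dm = sum_i c_i * m(A_i).
Lengths of the A_i:
  m(A_1) = 27/4 - 21/4 = 3/2.
  m(A_2) = 10 - 7 = 3.
  m(A_3) = 23/2 - 11 = 1/2.
  m(A_4) = 14 - 25/2 = 3/2.
Contributions c_i * m(A_i):
  (-3/2) * (3/2) = -9/4.
  (-2) * (3) = -6.
  (1/3) * (1/2) = 1/6.
  (-1) * (3/2) = -3/2.
Total: -9/4 - 6 + 1/6 - 3/2 = -115/12.

-115/12


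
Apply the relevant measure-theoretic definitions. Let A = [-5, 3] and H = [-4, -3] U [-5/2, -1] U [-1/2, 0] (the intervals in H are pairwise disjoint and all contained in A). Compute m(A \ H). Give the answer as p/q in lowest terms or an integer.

The ambient interval has length m(A) = 3 - (-5) = 8.
Since the holes are disjoint and sit inside A, by finite additivity
  m(H) = sum_i (b_i - a_i), and m(A \ H) = m(A) - m(H).
Computing the hole measures:
  m(H_1) = -3 - (-4) = 1.
  m(H_2) = -1 - (-5/2) = 3/2.
  m(H_3) = 0 - (-1/2) = 1/2.
Summed: m(H) = 1 + 3/2 + 1/2 = 3.
So m(A \ H) = 8 - 3 = 5.

5


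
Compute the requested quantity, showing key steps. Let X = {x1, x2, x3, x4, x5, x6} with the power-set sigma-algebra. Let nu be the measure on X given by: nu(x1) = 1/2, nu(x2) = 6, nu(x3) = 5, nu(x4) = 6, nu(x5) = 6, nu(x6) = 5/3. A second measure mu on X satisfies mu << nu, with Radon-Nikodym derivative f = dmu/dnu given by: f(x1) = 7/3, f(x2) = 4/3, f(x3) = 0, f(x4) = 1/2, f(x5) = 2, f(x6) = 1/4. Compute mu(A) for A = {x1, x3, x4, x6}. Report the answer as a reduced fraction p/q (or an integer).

By the defining property of the Radon-Nikodym derivative, for every measurable set A,
  mu(A) = integral_A f dnu.
Since nu is a discrete measure concentrated on the atoms of X, the integral over A reduces to the sum
  mu(A) = sum_{x in A} f(x) * nu({x}).
Computing each term:
  x1: f(x1) * nu(x1) = 7/3 * 1/2 = 7/6.
  x3: f(x3) * nu(x3) = 0 * 5 = 0.
  x4: f(x4) * nu(x4) = 1/2 * 6 = 3.
  x6: f(x6) * nu(x6) = 1/4 * 5/3 = 5/12.
Summing: mu(A) = 7/6 + 0 + 3 + 5/12 = 55/12.

55/12


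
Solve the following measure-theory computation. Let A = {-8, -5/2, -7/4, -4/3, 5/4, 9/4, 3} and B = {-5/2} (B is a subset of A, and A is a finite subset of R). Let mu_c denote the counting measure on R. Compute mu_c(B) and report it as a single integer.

Counting measure assigns mu_c(E) = |E| (number of elements) when E is finite.
B has 1 element(s), so mu_c(B) = 1.

1


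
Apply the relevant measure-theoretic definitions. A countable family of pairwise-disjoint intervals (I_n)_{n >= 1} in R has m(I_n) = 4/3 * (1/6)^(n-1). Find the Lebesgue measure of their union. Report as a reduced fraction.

By countable additivity of the Lebesgue measure on pairwise disjoint measurable sets,
  m(union_{n >= 1} I_n) = sum_{n >= 1} m(I_n) = sum_{n >= 1} a * r^(n-1),
  with a = 4/3 and r = 1/6.
Since 0 < r = 1/6 < 1, the geometric series converges:
  sum_{n >= 1} a * r^(n-1) = a / (1 - r).
  = 4/3 / (1 - 1/6)
  = 4/3 / (5/6)
  = 8/5.

8/5


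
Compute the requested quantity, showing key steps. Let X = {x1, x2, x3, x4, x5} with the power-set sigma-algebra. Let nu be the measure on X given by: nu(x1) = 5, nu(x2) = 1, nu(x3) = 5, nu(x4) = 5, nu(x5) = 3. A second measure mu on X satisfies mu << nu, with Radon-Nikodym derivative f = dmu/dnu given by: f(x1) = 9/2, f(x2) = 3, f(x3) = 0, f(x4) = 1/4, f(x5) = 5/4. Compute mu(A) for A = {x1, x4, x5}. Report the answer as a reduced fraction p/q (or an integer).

By the defining property of the Radon-Nikodym derivative, for every measurable set A,
  mu(A) = integral_A f dnu.
Since nu is a discrete measure concentrated on the atoms of X, the integral over A reduces to the sum
  mu(A) = sum_{x in A} f(x) * nu({x}).
Computing each term:
  x1: f(x1) * nu(x1) = 9/2 * 5 = 45/2.
  x4: f(x4) * nu(x4) = 1/4 * 5 = 5/4.
  x5: f(x5) * nu(x5) = 5/4 * 3 = 15/4.
Summing: mu(A) = 45/2 + 5/4 + 15/4 = 55/2.

55/2


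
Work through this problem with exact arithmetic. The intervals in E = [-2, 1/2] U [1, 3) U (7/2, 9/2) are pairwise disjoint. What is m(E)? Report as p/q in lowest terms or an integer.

For pairwise disjoint intervals, m(union_i I_i) = sum_i m(I_i),
and m is invariant under swapping open/closed endpoints (single points have measure 0).
So m(E) = sum_i (b_i - a_i).
  I_1 has length 1/2 - (-2) = 5/2.
  I_2 has length 3 - 1 = 2.
  I_3 has length 9/2 - 7/2 = 1.
Summing:
  m(E) = 5/2 + 2 + 1 = 11/2.

11/2


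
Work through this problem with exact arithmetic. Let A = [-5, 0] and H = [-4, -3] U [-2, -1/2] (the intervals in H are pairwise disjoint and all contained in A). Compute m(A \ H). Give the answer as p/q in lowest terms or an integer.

The ambient interval has length m(A) = 0 - (-5) = 5.
Since the holes are disjoint and sit inside A, by finite additivity
  m(H) = sum_i (b_i - a_i), and m(A \ H) = m(A) - m(H).
Computing the hole measures:
  m(H_1) = -3 - (-4) = 1.
  m(H_2) = -1/2 - (-2) = 3/2.
Summed: m(H) = 1 + 3/2 = 5/2.
So m(A \ H) = 5 - 5/2 = 5/2.

5/2


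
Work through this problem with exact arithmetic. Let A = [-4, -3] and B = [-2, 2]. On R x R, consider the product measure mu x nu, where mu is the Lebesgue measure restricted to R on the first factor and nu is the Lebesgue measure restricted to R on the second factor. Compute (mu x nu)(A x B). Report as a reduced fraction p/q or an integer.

For a measurable rectangle A x B, the product measure satisfies
  (mu x nu)(A x B) = mu(A) * nu(B).
  mu(A) = 1.
  nu(B) = 4.
  (mu x nu)(A x B) = 1 * 4 = 4.

4


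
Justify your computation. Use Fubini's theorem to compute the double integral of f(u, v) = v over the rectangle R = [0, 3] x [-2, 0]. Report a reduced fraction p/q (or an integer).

f(u, v) is a tensor product of a function of u and a function of v, and both factors are bounded continuous (hence Lebesgue integrable) on the rectangle, so Fubini's theorem applies:
  integral_R f d(m x m) = (integral_a1^b1 1 du) * (integral_a2^b2 v dv).
Inner integral in u: integral_{0}^{3} 1 du = (3^1 - 0^1)/1
  = 3.
Inner integral in v: integral_{-2}^{0} v dv = (0^2 - (-2)^2)/2
  = -2.
Product: (3) * (-2) = -6.

-6


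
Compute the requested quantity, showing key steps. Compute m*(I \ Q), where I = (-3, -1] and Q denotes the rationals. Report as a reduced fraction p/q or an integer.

The interval I = (-3, -1] has m(I) = -1 - (-3) = 2 (endpoints are measure-zero, so open/closed/half-open agree). Write I = (I cap Q) u (I \ Q). The rationals in I are countable, so m*(I cap Q) = 0 (cover each rational by intervals whose total length is arbitrarily small). By countable subadditivity m*(I) <= m*(I cap Q) + m*(I \ Q), hence m*(I \ Q) >= m(I) = 2. The reverse inequality m*(I \ Q) <= m*(I) = 2 is trivial since (I \ Q) is a subset of I. Therefore m*(I \ Q) = 2.

2


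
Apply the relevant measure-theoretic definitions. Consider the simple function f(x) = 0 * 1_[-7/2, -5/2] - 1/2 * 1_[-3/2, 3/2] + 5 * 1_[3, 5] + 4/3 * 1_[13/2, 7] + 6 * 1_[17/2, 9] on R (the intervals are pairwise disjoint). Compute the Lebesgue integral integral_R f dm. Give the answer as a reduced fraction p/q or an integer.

For a simple function f = sum_i c_i * 1_{A_i} with disjoint A_i,
  integral f dm = sum_i c_i * m(A_i).
Lengths of the A_i:
  m(A_1) = -5/2 - (-7/2) = 1.
  m(A_2) = 3/2 - (-3/2) = 3.
  m(A_3) = 5 - 3 = 2.
  m(A_4) = 7 - 13/2 = 1/2.
  m(A_5) = 9 - 17/2 = 1/2.
Contributions c_i * m(A_i):
  (0) * (1) = 0.
  (-1/2) * (3) = -3/2.
  (5) * (2) = 10.
  (4/3) * (1/2) = 2/3.
  (6) * (1/2) = 3.
Total: 0 - 3/2 + 10 + 2/3 + 3 = 73/6.

73/6


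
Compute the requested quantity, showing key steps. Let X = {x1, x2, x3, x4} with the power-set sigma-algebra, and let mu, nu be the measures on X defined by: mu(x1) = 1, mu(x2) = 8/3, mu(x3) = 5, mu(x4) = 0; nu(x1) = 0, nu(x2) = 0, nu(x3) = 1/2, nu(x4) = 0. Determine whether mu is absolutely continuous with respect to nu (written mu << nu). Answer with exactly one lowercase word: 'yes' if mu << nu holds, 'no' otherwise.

mu << nu means: every nu-null measurable set is also mu-null; equivalently, for every atom x, if nu({x}) = 0 then mu({x}) = 0.
Checking each atom:
  x1: nu = 0, mu = 1 > 0 -> violates mu << nu.
  x2: nu = 0, mu = 8/3 > 0 -> violates mu << nu.
  x3: nu = 1/2 > 0 -> no constraint.
  x4: nu = 0, mu = 0 -> consistent with mu << nu.
The atom(s) x1, x2 violate the condition (nu = 0 but mu > 0). Therefore mu is NOT absolutely continuous w.r.t. nu.

no


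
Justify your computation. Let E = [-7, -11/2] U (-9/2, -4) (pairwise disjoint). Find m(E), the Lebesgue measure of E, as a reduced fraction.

For pairwise disjoint intervals, m(union_i I_i) = sum_i m(I_i),
and m is invariant under swapping open/closed endpoints (single points have measure 0).
So m(E) = sum_i (b_i - a_i).
  I_1 has length -11/2 - (-7) = 3/2.
  I_2 has length -4 - (-9/2) = 1/2.
Summing:
  m(E) = 3/2 + 1/2 = 2.

2


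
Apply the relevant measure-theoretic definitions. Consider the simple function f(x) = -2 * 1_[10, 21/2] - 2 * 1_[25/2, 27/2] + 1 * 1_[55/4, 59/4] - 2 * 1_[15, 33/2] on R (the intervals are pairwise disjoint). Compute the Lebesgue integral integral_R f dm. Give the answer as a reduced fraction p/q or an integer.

For a simple function f = sum_i c_i * 1_{A_i} with disjoint A_i,
  integral f dm = sum_i c_i * m(A_i).
Lengths of the A_i:
  m(A_1) = 21/2 - 10 = 1/2.
  m(A_2) = 27/2 - 25/2 = 1.
  m(A_3) = 59/4 - 55/4 = 1.
  m(A_4) = 33/2 - 15 = 3/2.
Contributions c_i * m(A_i):
  (-2) * (1/2) = -1.
  (-2) * (1) = -2.
  (1) * (1) = 1.
  (-2) * (3/2) = -3.
Total: -1 - 2 + 1 - 3 = -5.

-5


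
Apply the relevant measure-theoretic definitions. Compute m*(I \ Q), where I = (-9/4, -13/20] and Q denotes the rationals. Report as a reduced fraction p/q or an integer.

The interval I = (-9/4, -13/20] has m(I) = -13/20 - (-9/4) = 8/5 (endpoints are measure-zero, so open/closed/half-open agree). Write I = (I cap Q) u (I \ Q). The rationals in I are countable, so m*(I cap Q) = 0 (cover each rational by intervals whose total length is arbitrarily small). By countable subadditivity m*(I) <= m*(I cap Q) + m*(I \ Q), hence m*(I \ Q) >= m(I) = 8/5. The reverse inequality m*(I \ Q) <= m*(I) = 8/5 is trivial since (I \ Q) is a subset of I. Therefore m*(I \ Q) = 8/5.

8/5


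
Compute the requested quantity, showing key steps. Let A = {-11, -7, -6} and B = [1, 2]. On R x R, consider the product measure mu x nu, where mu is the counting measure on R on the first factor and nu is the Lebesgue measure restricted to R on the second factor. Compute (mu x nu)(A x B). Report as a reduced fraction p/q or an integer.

For a measurable rectangle A x B, the product measure satisfies
  (mu x nu)(A x B) = mu(A) * nu(B).
  mu(A) = 3.
  nu(B) = 1.
  (mu x nu)(A x B) = 3 * 1 = 3.

3


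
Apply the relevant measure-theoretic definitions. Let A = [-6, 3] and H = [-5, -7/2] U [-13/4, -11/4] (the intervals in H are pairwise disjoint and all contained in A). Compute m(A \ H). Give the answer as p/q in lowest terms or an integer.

The ambient interval has length m(A) = 3 - (-6) = 9.
Since the holes are disjoint and sit inside A, by finite additivity
  m(H) = sum_i (b_i - a_i), and m(A \ H) = m(A) - m(H).
Computing the hole measures:
  m(H_1) = -7/2 - (-5) = 3/2.
  m(H_2) = -11/4 - (-13/4) = 1/2.
Summed: m(H) = 3/2 + 1/2 = 2.
So m(A \ H) = 9 - 2 = 7.

7


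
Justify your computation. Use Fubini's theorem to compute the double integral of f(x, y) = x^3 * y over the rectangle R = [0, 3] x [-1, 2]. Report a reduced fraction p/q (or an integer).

f(x, y) is a tensor product of a function of x and a function of y, and both factors are bounded continuous (hence Lebesgue integrable) on the rectangle, so Fubini's theorem applies:
  integral_R f d(m x m) = (integral_a1^b1 x^3 dx) * (integral_a2^b2 y dy).
Inner integral in x: integral_{0}^{3} x^3 dx = (3^4 - 0^4)/4
  = 81/4.
Inner integral in y: integral_{-1}^{2} y dy = (2^2 - (-1)^2)/2
  = 3/2.
Product: (81/4) * (3/2) = 243/8.

243/8


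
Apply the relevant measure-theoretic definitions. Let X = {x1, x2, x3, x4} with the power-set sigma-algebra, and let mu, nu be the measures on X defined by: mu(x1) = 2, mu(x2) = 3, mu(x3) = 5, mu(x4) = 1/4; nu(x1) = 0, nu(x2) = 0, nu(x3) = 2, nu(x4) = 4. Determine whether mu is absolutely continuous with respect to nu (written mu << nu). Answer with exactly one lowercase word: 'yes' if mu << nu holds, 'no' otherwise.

mu << nu means: every nu-null measurable set is also mu-null; equivalently, for every atom x, if nu({x}) = 0 then mu({x}) = 0.
Checking each atom:
  x1: nu = 0, mu = 2 > 0 -> violates mu << nu.
  x2: nu = 0, mu = 3 > 0 -> violates mu << nu.
  x3: nu = 2 > 0 -> no constraint.
  x4: nu = 4 > 0 -> no constraint.
The atom(s) x1, x2 violate the condition (nu = 0 but mu > 0). Therefore mu is NOT absolutely continuous w.r.t. nu.

no


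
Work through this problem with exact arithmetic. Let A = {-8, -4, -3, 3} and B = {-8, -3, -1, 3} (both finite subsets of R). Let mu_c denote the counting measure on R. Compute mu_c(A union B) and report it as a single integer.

Counting measure on a finite set equals cardinality. By inclusion-exclusion, |A union B| = |A| + |B| - |A cap B|.
|A| = 4, |B| = 4, |A cap B| = 3.
So mu_c(A union B) = 4 + 4 - 3 = 5.

5


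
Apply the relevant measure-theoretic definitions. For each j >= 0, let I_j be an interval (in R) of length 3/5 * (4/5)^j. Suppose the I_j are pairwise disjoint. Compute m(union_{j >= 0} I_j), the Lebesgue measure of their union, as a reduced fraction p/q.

By countable additivity of the Lebesgue measure on pairwise disjoint measurable sets,
  m(union_{j >= 0} I_j) = sum_{j >= 0} m(I_j) = sum_{j >= 0} a * r^j,
  with a = 3/5 and r = 4/5.
Since 0 < r = 4/5 < 1, the geometric series converges:
  sum_{j >= 0} a * r^j = a / (1 - r).
  = 3/5 / (1 - 4/5)
  = 3/5 / (1/5)
  = 3.

3


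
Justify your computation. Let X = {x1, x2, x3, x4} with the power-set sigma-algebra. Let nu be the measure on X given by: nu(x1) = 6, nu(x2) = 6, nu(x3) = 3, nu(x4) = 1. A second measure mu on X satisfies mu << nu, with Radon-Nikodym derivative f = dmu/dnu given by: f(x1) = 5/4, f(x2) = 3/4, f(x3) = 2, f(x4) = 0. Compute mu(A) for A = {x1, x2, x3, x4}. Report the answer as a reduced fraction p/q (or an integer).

By the defining property of the Radon-Nikodym derivative, for every measurable set A,
  mu(A) = integral_A f dnu.
Since nu is a discrete measure concentrated on the atoms of X, the integral over A reduces to the sum
  mu(A) = sum_{x in A} f(x) * nu({x}).
Computing each term:
  x1: f(x1) * nu(x1) = 5/4 * 6 = 15/2.
  x2: f(x2) * nu(x2) = 3/4 * 6 = 9/2.
  x3: f(x3) * nu(x3) = 2 * 3 = 6.
  x4: f(x4) * nu(x4) = 0 * 1 = 0.
Summing: mu(A) = 15/2 + 9/2 + 6 + 0 = 18.

18


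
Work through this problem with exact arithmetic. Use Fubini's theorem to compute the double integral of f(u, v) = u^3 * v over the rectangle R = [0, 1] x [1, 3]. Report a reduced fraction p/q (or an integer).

f(u, v) is a tensor product of a function of u and a function of v, and both factors are bounded continuous (hence Lebesgue integrable) on the rectangle, so Fubini's theorem applies:
  integral_R f d(m x m) = (integral_a1^b1 u^3 du) * (integral_a2^b2 v dv).
Inner integral in u: integral_{0}^{1} u^3 du = (1^4 - 0^4)/4
  = 1/4.
Inner integral in v: integral_{1}^{3} v dv = (3^2 - 1^2)/2
  = 4.
Product: (1/4) * (4) = 1.

1


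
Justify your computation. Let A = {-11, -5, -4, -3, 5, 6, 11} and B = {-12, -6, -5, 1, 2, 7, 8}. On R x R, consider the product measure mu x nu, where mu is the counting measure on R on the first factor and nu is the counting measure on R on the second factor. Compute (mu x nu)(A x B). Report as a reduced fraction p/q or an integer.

For a measurable rectangle A x B, the product measure satisfies
  (mu x nu)(A x B) = mu(A) * nu(B).
  mu(A) = 7.
  nu(B) = 7.
  (mu x nu)(A x B) = 7 * 7 = 49.

49


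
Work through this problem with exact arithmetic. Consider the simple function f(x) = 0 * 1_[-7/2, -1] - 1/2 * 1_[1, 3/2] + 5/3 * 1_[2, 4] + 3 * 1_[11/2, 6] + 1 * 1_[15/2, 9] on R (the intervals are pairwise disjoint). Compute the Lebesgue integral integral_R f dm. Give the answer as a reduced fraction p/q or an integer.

For a simple function f = sum_i c_i * 1_{A_i} with disjoint A_i,
  integral f dm = sum_i c_i * m(A_i).
Lengths of the A_i:
  m(A_1) = -1 - (-7/2) = 5/2.
  m(A_2) = 3/2 - 1 = 1/2.
  m(A_3) = 4 - 2 = 2.
  m(A_4) = 6 - 11/2 = 1/2.
  m(A_5) = 9 - 15/2 = 3/2.
Contributions c_i * m(A_i):
  (0) * (5/2) = 0.
  (-1/2) * (1/2) = -1/4.
  (5/3) * (2) = 10/3.
  (3) * (1/2) = 3/2.
  (1) * (3/2) = 3/2.
Total: 0 - 1/4 + 10/3 + 3/2 + 3/2 = 73/12.

73/12


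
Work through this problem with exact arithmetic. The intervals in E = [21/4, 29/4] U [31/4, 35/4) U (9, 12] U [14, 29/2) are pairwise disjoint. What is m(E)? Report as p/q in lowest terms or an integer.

For pairwise disjoint intervals, m(union_i I_i) = sum_i m(I_i),
and m is invariant under swapping open/closed endpoints (single points have measure 0).
So m(E) = sum_i (b_i - a_i).
  I_1 has length 29/4 - 21/4 = 2.
  I_2 has length 35/4 - 31/4 = 1.
  I_3 has length 12 - 9 = 3.
  I_4 has length 29/2 - 14 = 1/2.
Summing:
  m(E) = 2 + 1 + 3 + 1/2 = 13/2.

13/2


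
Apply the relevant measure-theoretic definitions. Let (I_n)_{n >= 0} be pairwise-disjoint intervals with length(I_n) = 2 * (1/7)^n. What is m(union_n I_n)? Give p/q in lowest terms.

By countable additivity of the Lebesgue measure on pairwise disjoint measurable sets,
  m(union_{n >= 0} I_n) = sum_{n >= 0} m(I_n) = sum_{n >= 0} a * r^n,
  with a = 2 and r = 1/7.
Since 0 < r = 1/7 < 1, the geometric series converges:
  sum_{n >= 0} a * r^n = a / (1 - r).
  = 2 / (1 - 1/7)
  = 2 / (6/7)
  = 7/3.

7/3


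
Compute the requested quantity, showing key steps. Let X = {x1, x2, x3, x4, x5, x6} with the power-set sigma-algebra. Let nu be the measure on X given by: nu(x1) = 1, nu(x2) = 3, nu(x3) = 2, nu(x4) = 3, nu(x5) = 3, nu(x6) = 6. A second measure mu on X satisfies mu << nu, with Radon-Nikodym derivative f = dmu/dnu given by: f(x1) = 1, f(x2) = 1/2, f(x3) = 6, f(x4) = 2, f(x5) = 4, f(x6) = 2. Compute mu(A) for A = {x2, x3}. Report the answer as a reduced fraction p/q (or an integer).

By the defining property of the Radon-Nikodym derivative, for every measurable set A,
  mu(A) = integral_A f dnu.
Since nu is a discrete measure concentrated on the atoms of X, the integral over A reduces to the sum
  mu(A) = sum_{x in A} f(x) * nu({x}).
Computing each term:
  x2: f(x2) * nu(x2) = 1/2 * 3 = 3/2.
  x3: f(x3) * nu(x3) = 6 * 2 = 12.
Summing: mu(A) = 3/2 + 12 = 27/2.

27/2


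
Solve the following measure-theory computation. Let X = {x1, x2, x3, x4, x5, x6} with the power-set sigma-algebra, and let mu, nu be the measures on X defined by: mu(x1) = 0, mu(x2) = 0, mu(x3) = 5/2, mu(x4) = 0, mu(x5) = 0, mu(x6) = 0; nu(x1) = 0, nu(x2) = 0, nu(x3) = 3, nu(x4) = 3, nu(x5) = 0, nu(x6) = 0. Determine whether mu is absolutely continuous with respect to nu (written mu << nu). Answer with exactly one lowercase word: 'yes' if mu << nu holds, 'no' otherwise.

mu << nu means: every nu-null measurable set is also mu-null; equivalently, for every atom x, if nu({x}) = 0 then mu({x}) = 0.
Checking each atom:
  x1: nu = 0, mu = 0 -> consistent with mu << nu.
  x2: nu = 0, mu = 0 -> consistent with mu << nu.
  x3: nu = 3 > 0 -> no constraint.
  x4: nu = 3 > 0 -> no constraint.
  x5: nu = 0, mu = 0 -> consistent with mu << nu.
  x6: nu = 0, mu = 0 -> consistent with mu << nu.
No atom violates the condition. Therefore mu << nu.

yes


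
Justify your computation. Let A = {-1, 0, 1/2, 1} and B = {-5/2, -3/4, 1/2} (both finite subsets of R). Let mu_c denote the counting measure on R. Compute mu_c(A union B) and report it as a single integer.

Counting measure on a finite set equals cardinality. By inclusion-exclusion, |A union B| = |A| + |B| - |A cap B|.
|A| = 4, |B| = 3, |A cap B| = 1.
So mu_c(A union B) = 4 + 3 - 1 = 6.

6


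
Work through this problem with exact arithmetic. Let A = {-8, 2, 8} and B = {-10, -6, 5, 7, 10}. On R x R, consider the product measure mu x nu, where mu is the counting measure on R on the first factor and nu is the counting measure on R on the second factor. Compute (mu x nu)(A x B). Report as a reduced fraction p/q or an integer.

For a measurable rectangle A x B, the product measure satisfies
  (mu x nu)(A x B) = mu(A) * nu(B).
  mu(A) = 3.
  nu(B) = 5.
  (mu x nu)(A x B) = 3 * 5 = 15.

15


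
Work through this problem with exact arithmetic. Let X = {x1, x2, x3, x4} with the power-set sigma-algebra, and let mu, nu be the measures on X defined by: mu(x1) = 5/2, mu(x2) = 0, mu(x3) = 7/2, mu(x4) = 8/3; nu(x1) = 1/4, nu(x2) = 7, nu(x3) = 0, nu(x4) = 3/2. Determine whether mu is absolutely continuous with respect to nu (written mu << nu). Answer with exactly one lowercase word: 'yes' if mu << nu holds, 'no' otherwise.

mu << nu means: every nu-null measurable set is also mu-null; equivalently, for every atom x, if nu({x}) = 0 then mu({x}) = 0.
Checking each atom:
  x1: nu = 1/4 > 0 -> no constraint.
  x2: nu = 7 > 0 -> no constraint.
  x3: nu = 0, mu = 7/2 > 0 -> violates mu << nu.
  x4: nu = 3/2 > 0 -> no constraint.
The atom(s) x3 violate the condition (nu = 0 but mu > 0). Therefore mu is NOT absolutely continuous w.r.t. nu.

no


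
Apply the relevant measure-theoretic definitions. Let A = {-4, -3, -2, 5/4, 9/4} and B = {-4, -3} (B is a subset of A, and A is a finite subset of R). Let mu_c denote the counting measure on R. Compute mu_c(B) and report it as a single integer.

Counting measure assigns mu_c(E) = |E| (number of elements) when E is finite.
B has 2 element(s), so mu_c(B) = 2.

2


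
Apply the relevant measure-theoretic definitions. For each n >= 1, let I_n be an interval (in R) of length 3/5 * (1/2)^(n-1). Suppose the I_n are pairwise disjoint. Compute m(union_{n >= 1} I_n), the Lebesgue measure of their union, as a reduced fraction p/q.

By countable additivity of the Lebesgue measure on pairwise disjoint measurable sets,
  m(union_{n >= 1} I_n) = sum_{n >= 1} m(I_n) = sum_{n >= 1} a * r^(n-1),
  with a = 3/5 and r = 1/2.
Since 0 < r = 1/2 < 1, the geometric series converges:
  sum_{n >= 1} a * r^(n-1) = a / (1 - r).
  = 3/5 / (1 - 1/2)
  = 3/5 / (1/2)
  = 6/5.

6/5


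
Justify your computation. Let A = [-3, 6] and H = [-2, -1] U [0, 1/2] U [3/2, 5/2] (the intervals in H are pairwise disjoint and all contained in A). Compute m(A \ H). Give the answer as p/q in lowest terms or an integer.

The ambient interval has length m(A) = 6 - (-3) = 9.
Since the holes are disjoint and sit inside A, by finite additivity
  m(H) = sum_i (b_i - a_i), and m(A \ H) = m(A) - m(H).
Computing the hole measures:
  m(H_1) = -1 - (-2) = 1.
  m(H_2) = 1/2 - 0 = 1/2.
  m(H_3) = 5/2 - 3/2 = 1.
Summed: m(H) = 1 + 1/2 + 1 = 5/2.
So m(A \ H) = 9 - 5/2 = 13/2.

13/2


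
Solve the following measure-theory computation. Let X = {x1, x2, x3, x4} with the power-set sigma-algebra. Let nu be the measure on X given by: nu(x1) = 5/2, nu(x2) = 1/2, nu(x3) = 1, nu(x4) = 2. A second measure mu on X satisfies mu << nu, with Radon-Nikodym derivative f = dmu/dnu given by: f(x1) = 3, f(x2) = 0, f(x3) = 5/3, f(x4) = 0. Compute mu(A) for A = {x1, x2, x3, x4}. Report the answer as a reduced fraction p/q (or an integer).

By the defining property of the Radon-Nikodym derivative, for every measurable set A,
  mu(A) = integral_A f dnu.
Since nu is a discrete measure concentrated on the atoms of X, the integral over A reduces to the sum
  mu(A) = sum_{x in A} f(x) * nu({x}).
Computing each term:
  x1: f(x1) * nu(x1) = 3 * 5/2 = 15/2.
  x2: f(x2) * nu(x2) = 0 * 1/2 = 0.
  x3: f(x3) * nu(x3) = 5/3 * 1 = 5/3.
  x4: f(x4) * nu(x4) = 0 * 2 = 0.
Summing: mu(A) = 15/2 + 0 + 5/3 + 0 = 55/6.

55/6


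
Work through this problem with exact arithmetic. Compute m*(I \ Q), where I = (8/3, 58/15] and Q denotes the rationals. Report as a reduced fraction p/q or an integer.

The interval I = (8/3, 58/15] has m(I) = 58/15 - 8/3 = 6/5 (endpoints are measure-zero, so open/closed/half-open agree). Write I = (I cap Q) u (I \ Q). The rationals in I are countable, so m*(I cap Q) = 0 (cover each rational by intervals whose total length is arbitrarily small). By countable subadditivity m*(I) <= m*(I cap Q) + m*(I \ Q), hence m*(I \ Q) >= m(I) = 6/5. The reverse inequality m*(I \ Q) <= m*(I) = 6/5 is trivial since (I \ Q) is a subset of I. Therefore m*(I \ Q) = 6/5.

6/5


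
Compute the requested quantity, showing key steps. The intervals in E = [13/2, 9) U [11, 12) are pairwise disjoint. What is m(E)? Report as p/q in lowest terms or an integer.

For pairwise disjoint intervals, m(union_i I_i) = sum_i m(I_i),
and m is invariant under swapping open/closed endpoints (single points have measure 0).
So m(E) = sum_i (b_i - a_i).
  I_1 has length 9 - 13/2 = 5/2.
  I_2 has length 12 - 11 = 1.
Summing:
  m(E) = 5/2 + 1 = 7/2.

7/2


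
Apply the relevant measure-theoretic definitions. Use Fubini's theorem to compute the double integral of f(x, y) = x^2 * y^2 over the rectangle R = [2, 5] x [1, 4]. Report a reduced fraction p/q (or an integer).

f(x, y) is a tensor product of a function of x and a function of y, and both factors are bounded continuous (hence Lebesgue integrable) on the rectangle, so Fubini's theorem applies:
  integral_R f d(m x m) = (integral_a1^b1 x^2 dx) * (integral_a2^b2 y^2 dy).
Inner integral in x: integral_{2}^{5} x^2 dx = (5^3 - 2^3)/3
  = 39.
Inner integral in y: integral_{1}^{4} y^2 dy = (4^3 - 1^3)/3
  = 21.
Product: (39) * (21) = 819.

819


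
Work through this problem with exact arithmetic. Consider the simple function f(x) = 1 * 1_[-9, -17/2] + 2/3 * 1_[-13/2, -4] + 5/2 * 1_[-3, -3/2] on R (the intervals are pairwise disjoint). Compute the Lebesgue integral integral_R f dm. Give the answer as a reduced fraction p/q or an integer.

For a simple function f = sum_i c_i * 1_{A_i} with disjoint A_i,
  integral f dm = sum_i c_i * m(A_i).
Lengths of the A_i:
  m(A_1) = -17/2 - (-9) = 1/2.
  m(A_2) = -4 - (-13/2) = 5/2.
  m(A_3) = -3/2 - (-3) = 3/2.
Contributions c_i * m(A_i):
  (1) * (1/2) = 1/2.
  (2/3) * (5/2) = 5/3.
  (5/2) * (3/2) = 15/4.
Total: 1/2 + 5/3 + 15/4 = 71/12.

71/12


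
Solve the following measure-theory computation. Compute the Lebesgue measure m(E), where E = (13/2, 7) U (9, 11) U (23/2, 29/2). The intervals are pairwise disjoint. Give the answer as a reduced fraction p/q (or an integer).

For pairwise disjoint intervals, m(union_i I_i) = sum_i m(I_i),
and m is invariant under swapping open/closed endpoints (single points have measure 0).
So m(E) = sum_i (b_i - a_i).
  I_1 has length 7 - 13/2 = 1/2.
  I_2 has length 11 - 9 = 2.
  I_3 has length 29/2 - 23/2 = 3.
Summing:
  m(E) = 1/2 + 2 + 3 = 11/2.

11/2


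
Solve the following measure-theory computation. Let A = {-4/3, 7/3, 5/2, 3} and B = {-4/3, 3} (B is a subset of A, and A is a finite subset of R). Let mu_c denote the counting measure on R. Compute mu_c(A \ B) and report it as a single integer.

Counting measure assigns mu_c(E) = |E| (number of elements) when E is finite. For B subset A, A \ B is the set of elements of A not in B, so |A \ B| = |A| - |B|.
|A| = 4, |B| = 2, so mu_c(A \ B) = 4 - 2 = 2.

2


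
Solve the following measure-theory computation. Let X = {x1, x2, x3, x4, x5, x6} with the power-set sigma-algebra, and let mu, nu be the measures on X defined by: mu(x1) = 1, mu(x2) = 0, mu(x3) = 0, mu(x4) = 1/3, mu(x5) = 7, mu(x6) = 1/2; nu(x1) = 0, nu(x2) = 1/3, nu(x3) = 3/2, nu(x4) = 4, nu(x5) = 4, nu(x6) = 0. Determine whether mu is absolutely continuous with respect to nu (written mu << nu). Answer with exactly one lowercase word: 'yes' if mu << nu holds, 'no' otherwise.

mu << nu means: every nu-null measurable set is also mu-null; equivalently, for every atom x, if nu({x}) = 0 then mu({x}) = 0.
Checking each atom:
  x1: nu = 0, mu = 1 > 0 -> violates mu << nu.
  x2: nu = 1/3 > 0 -> no constraint.
  x3: nu = 3/2 > 0 -> no constraint.
  x4: nu = 4 > 0 -> no constraint.
  x5: nu = 4 > 0 -> no constraint.
  x6: nu = 0, mu = 1/2 > 0 -> violates mu << nu.
The atom(s) x1, x6 violate the condition (nu = 0 but mu > 0). Therefore mu is NOT absolutely continuous w.r.t. nu.

no


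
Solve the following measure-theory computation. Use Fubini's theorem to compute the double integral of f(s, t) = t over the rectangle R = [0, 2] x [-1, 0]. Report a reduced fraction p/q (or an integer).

f(s, t) is a tensor product of a function of s and a function of t, and both factors are bounded continuous (hence Lebesgue integrable) on the rectangle, so Fubini's theorem applies:
  integral_R f d(m x m) = (integral_a1^b1 1 ds) * (integral_a2^b2 t dt).
Inner integral in s: integral_{0}^{2} 1 ds = (2^1 - 0^1)/1
  = 2.
Inner integral in t: integral_{-1}^{0} t dt = (0^2 - (-1)^2)/2
  = -1/2.
Product: (2) * (-1/2) = -1.

-1
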